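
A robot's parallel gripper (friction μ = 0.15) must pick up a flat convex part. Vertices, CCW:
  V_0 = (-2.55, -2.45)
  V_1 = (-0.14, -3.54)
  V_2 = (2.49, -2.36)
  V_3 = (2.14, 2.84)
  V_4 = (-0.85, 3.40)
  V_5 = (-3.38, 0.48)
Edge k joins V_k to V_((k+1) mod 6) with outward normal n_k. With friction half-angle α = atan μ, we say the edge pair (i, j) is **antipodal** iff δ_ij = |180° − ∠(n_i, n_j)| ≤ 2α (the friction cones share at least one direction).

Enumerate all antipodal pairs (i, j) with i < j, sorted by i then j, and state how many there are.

α = atan 0.15 = 8.53°;  2α = 17.06°
n_0 = (-0.4121, -0.9111)
n_1 = (+0.4094, -0.9124)
n_2 = (+0.9977, +0.0672)
n_3 = (+0.1841, +0.9829)
n_4 = (-0.7558, +0.6548)
n_5 = (-0.9621, -0.2726)
  (0,1): δ = 131.50°  ·
  (0,2): δ = 61.81°  ·
  (0,3): δ = 13.73°  ✓
  (0,4): δ = 73.43°  ·
  (0,5): δ = 130.15°  ·
  (1,2): δ = 110.31°  ·
  (1,3): δ = 34.77°  ·
  (1,4): δ = 24.93°  ·
  (1,5): δ = 81.65°  ·
  (2,3): δ = 104.46°  ·
  (2,4): δ = 44.76°  ·
  (2,5): δ = 11.97°  ✓
  (3,4): δ = 120.30°  ·
  (3,5): δ = 63.58°  ·
  (4,5): δ = 123.28°  ·
antipodal pairs: 2

count = 2; pairs: (0,3), (2,5)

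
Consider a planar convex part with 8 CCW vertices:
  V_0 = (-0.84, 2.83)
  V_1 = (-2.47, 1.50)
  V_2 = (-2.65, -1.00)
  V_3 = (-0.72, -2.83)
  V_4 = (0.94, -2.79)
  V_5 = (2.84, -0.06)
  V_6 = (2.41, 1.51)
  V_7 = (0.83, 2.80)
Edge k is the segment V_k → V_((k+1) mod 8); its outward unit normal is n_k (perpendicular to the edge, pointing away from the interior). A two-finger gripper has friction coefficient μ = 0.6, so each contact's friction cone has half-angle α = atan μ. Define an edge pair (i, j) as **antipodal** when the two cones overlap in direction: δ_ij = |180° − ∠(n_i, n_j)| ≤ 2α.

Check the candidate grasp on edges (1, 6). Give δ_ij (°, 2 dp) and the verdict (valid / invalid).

α = atan 0.6 = 30.96°;  2α = 61.93°
edge 1: e_1 = (-0.18, -2.50);  n_1 = (-0.9974, +0.0718)
edge 6: e_6 = (-1.58, +1.29);  n_6 = (+0.6324, +0.7746)
∠(n_1, n_6) = 125.11°
δ = |180° − 125.11°| = 54.89°
54.89° ≤ 2α = 61.93°  →  valid

δ = 54.89°, valid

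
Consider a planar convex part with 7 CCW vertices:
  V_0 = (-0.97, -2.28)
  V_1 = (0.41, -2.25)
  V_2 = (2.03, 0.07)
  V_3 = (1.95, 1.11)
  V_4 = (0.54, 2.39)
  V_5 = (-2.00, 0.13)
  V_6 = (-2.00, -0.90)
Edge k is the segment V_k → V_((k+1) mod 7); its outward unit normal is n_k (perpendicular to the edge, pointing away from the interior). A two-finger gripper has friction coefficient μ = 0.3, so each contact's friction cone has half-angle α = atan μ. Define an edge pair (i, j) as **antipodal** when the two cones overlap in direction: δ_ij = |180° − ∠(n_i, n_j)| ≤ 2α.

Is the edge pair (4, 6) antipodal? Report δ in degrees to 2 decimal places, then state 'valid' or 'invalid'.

α = atan 0.3 = 16.70°;  2α = 33.40°
edge 4: e_4 = (-2.54, -2.26);  n_4 = (-0.6647, +0.7471)
edge 6: e_6 = (+1.03, -1.38);  n_6 = (-0.8014, -0.5981)
∠(n_4, n_6) = 85.08°
δ = |180° − 85.08°| = 94.92°
94.92° > 2α = 33.40°  →  invalid

δ = 94.92°, invalid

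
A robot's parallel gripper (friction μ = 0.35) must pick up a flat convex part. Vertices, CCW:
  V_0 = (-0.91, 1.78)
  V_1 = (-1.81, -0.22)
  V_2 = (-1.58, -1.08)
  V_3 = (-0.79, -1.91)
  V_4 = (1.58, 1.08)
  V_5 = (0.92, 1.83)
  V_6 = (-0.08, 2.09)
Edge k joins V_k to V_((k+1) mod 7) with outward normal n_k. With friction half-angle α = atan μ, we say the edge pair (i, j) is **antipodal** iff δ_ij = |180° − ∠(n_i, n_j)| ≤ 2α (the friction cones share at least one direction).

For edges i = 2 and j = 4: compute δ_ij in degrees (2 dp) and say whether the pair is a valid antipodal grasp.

δ = 2.24°, valid

α = atan 0.35 = 19.29°;  2α = 38.58°
edge 2: e_2 = (+0.79, -0.83);  n_2 = (-0.7243, -0.6894)
edge 4: e_4 = (-0.66, +0.75);  n_4 = (+0.7507, +0.6606)
∠(n_2, n_4) = 177.76°
δ = |180° − 177.76°| = 2.24°
2.24° ≤ 2α = 38.58°  →  valid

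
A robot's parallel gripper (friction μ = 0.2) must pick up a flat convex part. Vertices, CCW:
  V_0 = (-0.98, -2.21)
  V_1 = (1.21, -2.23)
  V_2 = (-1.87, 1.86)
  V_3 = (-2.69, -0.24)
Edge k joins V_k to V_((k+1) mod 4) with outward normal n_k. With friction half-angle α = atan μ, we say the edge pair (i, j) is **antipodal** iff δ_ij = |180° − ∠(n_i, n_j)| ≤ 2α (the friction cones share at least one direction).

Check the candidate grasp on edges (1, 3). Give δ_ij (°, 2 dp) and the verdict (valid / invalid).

δ = 3.98°, valid

α = atan 0.2 = 11.31°;  2α = 22.62°
edge 1: e_1 = (-3.08, +4.09);  n_1 = (+0.7988, +0.6016)
edge 3: e_3 = (+1.71, -1.97);  n_3 = (-0.7552, -0.6555)
∠(n_1, n_3) = 176.02°
δ = |180° − 176.02°| = 3.98°
3.98° ≤ 2α = 22.62°  →  valid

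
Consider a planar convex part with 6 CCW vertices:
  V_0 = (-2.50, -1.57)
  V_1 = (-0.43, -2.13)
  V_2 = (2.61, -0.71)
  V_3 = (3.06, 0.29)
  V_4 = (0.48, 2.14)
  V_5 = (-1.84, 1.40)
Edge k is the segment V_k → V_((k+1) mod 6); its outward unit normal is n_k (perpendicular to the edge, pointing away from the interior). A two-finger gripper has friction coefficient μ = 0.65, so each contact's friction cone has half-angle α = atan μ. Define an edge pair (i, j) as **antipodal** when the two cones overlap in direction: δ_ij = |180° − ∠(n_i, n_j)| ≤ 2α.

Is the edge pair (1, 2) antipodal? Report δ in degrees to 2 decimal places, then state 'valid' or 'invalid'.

δ = 139.27°, invalid

α = atan 0.65 = 33.02°;  2α = 66.05°
edge 1: e_1 = (+3.04, +1.42);  n_1 = (+0.4232, -0.9060)
edge 2: e_2 = (+0.45, +1.00);  n_2 = (+0.9119, -0.4104)
∠(n_1, n_2) = 40.73°
δ = |180° − 40.73°| = 139.27°
139.27° > 2α = 66.05°  →  invalid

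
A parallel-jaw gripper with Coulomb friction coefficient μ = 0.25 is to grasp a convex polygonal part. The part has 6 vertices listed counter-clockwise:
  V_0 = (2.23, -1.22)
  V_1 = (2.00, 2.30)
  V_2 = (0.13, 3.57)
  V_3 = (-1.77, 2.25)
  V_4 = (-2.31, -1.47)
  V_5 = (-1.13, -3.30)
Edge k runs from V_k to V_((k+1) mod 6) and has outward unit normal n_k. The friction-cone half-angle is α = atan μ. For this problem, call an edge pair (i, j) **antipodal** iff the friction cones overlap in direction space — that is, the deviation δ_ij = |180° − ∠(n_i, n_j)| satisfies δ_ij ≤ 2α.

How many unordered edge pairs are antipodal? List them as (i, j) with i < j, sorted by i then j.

count = 3; pairs: (0,3), (1,4), (2,5)

α = atan 0.25 = 14.04°;  2α = 28.07°
n_0 = (+0.9979, +0.0652)
n_1 = (+0.5618, +0.8273)
n_2 = (-0.5706, +0.8213)
n_3 = (-0.9896, +0.1437)
n_4 = (-0.8404, -0.5419)
n_5 = (+0.5264, -0.8503)
  (0,1): δ = 127.92°  ·
  (0,2): δ = 58.95°  ·
  (0,3): δ = 12.00°  ✓
  (0,4): δ = 29.08°  ·
  (0,5): δ = 118.02°  ·
  (1,2): δ = 111.03°  ·
  (1,3): δ = 64.08°  ·
  (1,4): δ = 23.00°  ✓
  (1,5): δ = 65.94°  ·
  (2,3): δ = 133.05°  ·
  (2,4): δ = 91.97°  ·
  (2,5): δ = 3.03°  ✓
  (3,4): δ = 138.93°  ·
  (3,5): δ = 49.98°  ·
  (4,5): δ = 91.05°  ·
antipodal pairs: 3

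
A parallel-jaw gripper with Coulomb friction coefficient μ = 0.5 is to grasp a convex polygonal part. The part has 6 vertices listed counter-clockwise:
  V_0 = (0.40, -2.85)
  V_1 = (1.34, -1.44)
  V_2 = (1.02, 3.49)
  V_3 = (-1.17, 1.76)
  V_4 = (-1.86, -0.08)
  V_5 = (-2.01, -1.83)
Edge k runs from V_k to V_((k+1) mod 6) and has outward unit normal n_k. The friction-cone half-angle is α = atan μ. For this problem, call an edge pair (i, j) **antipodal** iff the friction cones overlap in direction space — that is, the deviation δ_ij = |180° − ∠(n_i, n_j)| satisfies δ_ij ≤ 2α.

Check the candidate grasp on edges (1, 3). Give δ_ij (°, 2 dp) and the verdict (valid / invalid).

α = atan 0.5 = 26.57°;  2α = 53.13°
edge 1: e_1 = (-0.32, +4.93);  n_1 = (+0.9979, +0.0648)
edge 3: e_3 = (-0.69, -1.84);  n_3 = (-0.9363, +0.3511)
∠(n_1, n_3) = 155.73°
δ = |180° − 155.73°| = 24.27°
24.27° ≤ 2α = 53.13°  →  valid

δ = 24.27°, valid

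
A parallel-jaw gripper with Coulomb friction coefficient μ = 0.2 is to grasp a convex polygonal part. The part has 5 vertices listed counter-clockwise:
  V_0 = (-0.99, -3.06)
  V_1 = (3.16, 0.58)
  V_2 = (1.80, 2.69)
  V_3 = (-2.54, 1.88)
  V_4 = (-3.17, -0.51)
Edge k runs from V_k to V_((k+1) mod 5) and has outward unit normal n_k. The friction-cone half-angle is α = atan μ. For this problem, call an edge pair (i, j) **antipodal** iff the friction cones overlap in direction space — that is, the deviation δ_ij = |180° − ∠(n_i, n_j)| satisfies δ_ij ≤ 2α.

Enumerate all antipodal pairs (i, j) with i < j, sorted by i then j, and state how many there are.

count = 1; pairs: (1,4)

α = atan 0.2 = 11.31°;  2α = 22.62°
n_0 = (+0.6594, -0.7518)
n_1 = (+0.8405, +0.5418)
n_2 = (-0.1835, +0.9830)
n_3 = (-0.9670, +0.2549)
n_4 = (-0.7601, -0.6498)
  (0,1): δ = 98.45°  ·
  (0,2): δ = 30.68°  ·
  (0,3): δ = 33.98°  ·
  (0,4): δ = 89.27°  ·
  (1,2): δ = 112.23°  ·
  (1,3): δ = 47.57°  ·
  (1,4): δ = 7.72°  ✓
  (2,3): δ = 115.34°  ·
  (2,4): δ = 60.04°  ·
  (3,4): δ = 124.71°  ·
antipodal pairs: 1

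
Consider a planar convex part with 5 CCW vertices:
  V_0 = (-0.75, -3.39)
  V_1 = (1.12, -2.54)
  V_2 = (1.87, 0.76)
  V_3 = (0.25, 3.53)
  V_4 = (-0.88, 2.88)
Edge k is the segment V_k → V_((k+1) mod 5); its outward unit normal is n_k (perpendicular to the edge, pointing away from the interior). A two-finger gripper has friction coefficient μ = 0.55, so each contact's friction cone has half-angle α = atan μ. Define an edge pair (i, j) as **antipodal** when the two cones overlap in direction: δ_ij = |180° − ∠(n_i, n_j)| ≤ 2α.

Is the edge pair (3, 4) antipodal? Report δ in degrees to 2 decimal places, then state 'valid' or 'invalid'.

α = atan 0.55 = 28.81°;  2α = 57.62°
edge 3: e_3 = (-1.13, -0.65);  n_3 = (-0.4986, +0.8668)
edge 4: e_4 = (+0.13, -6.27);  n_4 = (-0.9998, -0.0207)
∠(n_3, n_4) = 61.28°
δ = |180° − 61.28°| = 118.72°
118.72° > 2α = 57.62°  →  invalid

δ = 118.72°, invalid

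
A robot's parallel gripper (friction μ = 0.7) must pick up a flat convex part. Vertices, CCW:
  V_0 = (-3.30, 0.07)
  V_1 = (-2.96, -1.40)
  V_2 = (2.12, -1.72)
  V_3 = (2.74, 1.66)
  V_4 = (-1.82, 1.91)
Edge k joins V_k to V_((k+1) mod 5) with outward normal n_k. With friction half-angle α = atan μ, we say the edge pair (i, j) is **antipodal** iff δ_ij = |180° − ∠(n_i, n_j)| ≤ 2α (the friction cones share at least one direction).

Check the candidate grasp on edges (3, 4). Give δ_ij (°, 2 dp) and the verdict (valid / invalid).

α = atan 0.7 = 34.99°;  2α = 69.98°
edge 3: e_3 = (-4.56, +0.25);  n_3 = (+0.0547, +0.9985)
edge 4: e_4 = (-1.48, -1.84);  n_4 = (-0.7792, +0.6268)
∠(n_3, n_4) = 54.33°
δ = |180° − 54.33°| = 125.67°
125.67° > 2α = 69.98°  →  invalid

δ = 125.67°, invalid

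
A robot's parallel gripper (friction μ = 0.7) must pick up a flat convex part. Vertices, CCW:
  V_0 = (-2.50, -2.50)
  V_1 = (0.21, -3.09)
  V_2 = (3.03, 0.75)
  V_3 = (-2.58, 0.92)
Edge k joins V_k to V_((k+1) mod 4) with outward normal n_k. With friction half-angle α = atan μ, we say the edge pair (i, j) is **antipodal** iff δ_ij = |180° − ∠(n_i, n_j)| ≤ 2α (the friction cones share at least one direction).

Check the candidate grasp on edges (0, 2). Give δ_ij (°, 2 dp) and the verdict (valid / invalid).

α = atan 0.7 = 34.99°;  2α = 69.98°
edge 0: e_0 = (+2.71, -0.59);  n_0 = (-0.2127, -0.9771)
edge 2: e_2 = (-5.61, +0.17);  n_2 = (+0.0303, +0.9995)
∠(n_0, n_2) = 169.45°
δ = |180° − 169.45°| = 10.55°
10.55° ≤ 2α = 69.98°  →  valid

δ = 10.55°, valid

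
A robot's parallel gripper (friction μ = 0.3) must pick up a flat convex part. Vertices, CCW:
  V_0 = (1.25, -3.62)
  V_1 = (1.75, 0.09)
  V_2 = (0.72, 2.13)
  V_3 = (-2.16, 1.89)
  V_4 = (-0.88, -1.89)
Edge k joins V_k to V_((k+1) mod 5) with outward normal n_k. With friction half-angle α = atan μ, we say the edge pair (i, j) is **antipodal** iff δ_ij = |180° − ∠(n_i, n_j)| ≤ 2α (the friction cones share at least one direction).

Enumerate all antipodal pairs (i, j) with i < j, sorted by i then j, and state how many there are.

α = atan 0.3 = 16.70°;  2α = 33.40°
n_0 = (+0.9910, -0.1336)
n_1 = (+0.8927, +0.4507)
n_2 = (-0.0830, +0.9965)
n_3 = (-0.9472, -0.3207)
n_4 = (-0.6305, -0.7762)
  (0,1): δ = 145.54°  ·
  (0,2): δ = 77.56°  ·
  (0,3): δ = 26.38°  ✓
  (0,4): δ = 58.59°  ·
  (1,2): δ = 112.03°  ·
  (1,3): δ = 8.08°  ✓
  (1,4): δ = 24.13°  ✓
  (2,3): δ = 76.06°  ·
  (2,4): δ = 43.85°  ·
  (3,4): δ = 147.79°  ·
antipodal pairs: 3

count = 3; pairs: (0,3), (1,3), (1,4)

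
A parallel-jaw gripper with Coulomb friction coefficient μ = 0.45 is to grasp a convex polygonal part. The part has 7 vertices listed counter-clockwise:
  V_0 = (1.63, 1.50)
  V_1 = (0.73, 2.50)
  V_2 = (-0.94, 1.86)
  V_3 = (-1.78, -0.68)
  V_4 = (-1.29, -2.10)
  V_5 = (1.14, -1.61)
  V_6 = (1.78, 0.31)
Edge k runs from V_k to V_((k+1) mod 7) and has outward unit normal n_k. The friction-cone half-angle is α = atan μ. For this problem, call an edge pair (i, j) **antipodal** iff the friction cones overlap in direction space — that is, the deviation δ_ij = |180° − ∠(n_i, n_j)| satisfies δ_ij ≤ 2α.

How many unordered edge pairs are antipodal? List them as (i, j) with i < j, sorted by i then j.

count = 6; pairs: (0,3), (1,4), (2,5), (2,6), (3,5), (3,6)

α = atan 0.45 = 24.23°;  2α = 48.46°
n_0 = (+0.7433, +0.6690)
n_1 = (-0.3579, +0.9338)
n_2 = (-0.9494, +0.3140)
n_3 = (-0.9453, -0.3262)
n_4 = (+0.1977, -0.9803)
n_5 = (+0.9487, -0.3162)
n_6 = (+0.9921, +0.1251)
  (0,1): δ = 111.02°  ·
  (0,2): δ = 60.29°  ·
  (0,3): δ = 22.95°  ✓
  (0,4): δ = 59.41°  ·
  (0,5): δ = 119.58°  ·
  (0,6): δ = 145.20°  ·
  (1,2): δ = 129.27°  ·
  (1,3): δ = 91.93°  ·
  (1,4): δ = 9.57°  ✓
  (1,5): δ = 50.60°  ·
  (1,6): δ = 76.22°  ·
  (2,3): δ = 142.66°  ·
  (2,4): δ = 60.30°  ·
  (2,5): δ = 0.14°  ✓
  (2,6): δ = 25.48°  ✓
  (3,4): δ = 97.64°  ·
  (3,5): δ = 37.47°  ✓
  (3,6): δ = 11.85°  ✓
  (4,5): δ = 119.84°  ·
  (4,6): δ = 94.22°  ·
  (5,6): δ = 154.38°  ·
antipodal pairs: 6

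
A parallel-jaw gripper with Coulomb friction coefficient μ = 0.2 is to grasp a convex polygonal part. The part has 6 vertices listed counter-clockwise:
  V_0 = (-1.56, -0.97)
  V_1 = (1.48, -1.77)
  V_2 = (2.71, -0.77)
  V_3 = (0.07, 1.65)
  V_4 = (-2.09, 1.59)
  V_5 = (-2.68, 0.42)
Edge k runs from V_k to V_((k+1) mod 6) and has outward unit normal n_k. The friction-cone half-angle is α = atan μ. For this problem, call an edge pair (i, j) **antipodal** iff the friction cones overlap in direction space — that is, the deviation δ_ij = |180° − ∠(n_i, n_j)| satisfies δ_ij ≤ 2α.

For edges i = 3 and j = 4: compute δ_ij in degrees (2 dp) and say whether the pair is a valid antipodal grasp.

δ = 118.35°, invalid

α = atan 0.2 = 11.31°;  2α = 22.62°
edge 3: e_3 = (-2.16, -0.06);  n_3 = (-0.0278, +0.9996)
edge 4: e_4 = (-0.59, -1.17);  n_4 = (-0.8929, +0.4503)
∠(n_3, n_4) = 61.65°
δ = |180° − 61.65°| = 118.35°
118.35° > 2α = 22.62°  →  invalid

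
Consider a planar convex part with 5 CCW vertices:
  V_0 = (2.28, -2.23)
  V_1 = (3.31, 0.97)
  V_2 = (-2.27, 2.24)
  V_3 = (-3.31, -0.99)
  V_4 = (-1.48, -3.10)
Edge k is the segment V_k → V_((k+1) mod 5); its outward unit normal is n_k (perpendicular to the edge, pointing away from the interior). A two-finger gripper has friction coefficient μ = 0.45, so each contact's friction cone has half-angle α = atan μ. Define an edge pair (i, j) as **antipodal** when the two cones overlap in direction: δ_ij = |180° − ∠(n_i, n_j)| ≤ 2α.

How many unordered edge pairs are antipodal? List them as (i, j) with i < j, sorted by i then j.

count = 3; pairs: (0,2), (1,3), (1,4)

α = atan 0.45 = 24.23°;  2α = 48.46°
n_0 = (+0.9519, -0.3064)
n_1 = (+0.2219, +0.9751)
n_2 = (-0.9519, +0.3065)
n_3 = (-0.7555, -0.6552)
n_4 = (+0.2254, -0.9743)
  (0,1): δ = 84.98°  ·
  (0,2): δ = 0.01°  ✓
  (0,3): δ = 58.78°  ·
  (0,4): δ = 120.87°  ·
  (1,2): δ = 95.03°  ·
  (1,3): δ = 36.24°  ✓
  (1,4): δ = 25.85°  ✓
  (2,3): δ = 121.22°  ·
  (2,4): δ = 59.12°  ·
  (3,4): δ = 117.91°  ·
antipodal pairs: 3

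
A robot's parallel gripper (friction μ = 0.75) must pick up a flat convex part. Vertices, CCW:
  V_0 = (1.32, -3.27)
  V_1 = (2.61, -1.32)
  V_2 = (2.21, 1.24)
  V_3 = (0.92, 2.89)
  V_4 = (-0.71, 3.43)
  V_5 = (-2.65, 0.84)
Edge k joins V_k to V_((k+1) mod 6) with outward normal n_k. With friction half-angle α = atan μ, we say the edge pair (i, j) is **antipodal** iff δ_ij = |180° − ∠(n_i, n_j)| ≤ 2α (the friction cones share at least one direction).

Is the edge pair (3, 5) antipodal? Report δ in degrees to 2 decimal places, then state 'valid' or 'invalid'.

α = atan 0.75 = 36.87°;  2α = 73.74°
edge 3: e_3 = (-1.63, +0.54);  n_3 = (+0.3145, +0.9493)
edge 5: e_5 = (+3.97, -4.11);  n_5 = (-0.7193, -0.6948)
∠(n_3, n_5) = 152.34°
δ = |180° − 152.34°| = 27.66°
27.66° ≤ 2α = 73.74°  →  valid

δ = 27.66°, valid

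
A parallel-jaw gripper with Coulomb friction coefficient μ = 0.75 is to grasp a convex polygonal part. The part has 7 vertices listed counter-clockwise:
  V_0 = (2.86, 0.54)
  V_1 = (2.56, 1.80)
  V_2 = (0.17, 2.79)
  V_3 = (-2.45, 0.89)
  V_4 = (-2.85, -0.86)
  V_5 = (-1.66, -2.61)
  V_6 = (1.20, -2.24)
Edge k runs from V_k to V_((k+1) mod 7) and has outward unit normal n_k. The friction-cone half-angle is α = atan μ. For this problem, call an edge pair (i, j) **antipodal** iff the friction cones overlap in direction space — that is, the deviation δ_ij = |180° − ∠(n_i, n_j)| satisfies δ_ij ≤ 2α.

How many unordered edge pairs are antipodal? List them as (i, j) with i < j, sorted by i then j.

count = 10; pairs: (0,2), (0,3), (0,4), (1,4), (1,5), (2,5), (2,6), (3,5), (3,6), (4,6)

α = atan 0.75 = 36.87°;  2α = 73.74°
n_0 = (+0.9728, +0.2316)
n_1 = (+0.3827, +0.9239)
n_2 = (-0.5871, +0.8095)
n_3 = (-0.9749, +0.2228)
n_4 = (-0.8269, -0.5623)
n_5 = (+0.1283, -0.9917)
n_6 = (+0.8586, -0.5127)
  (0,1): δ = 125.89°  ·
  (0,2): δ = 67.44°  ✓
  (0,3): δ = 26.27°  ✓
  (0,4): δ = 20.82°  ✓
  (0,5): δ = 83.98°  ·
  (0,6): δ = 135.77°  ·
  (1,2): δ = 121.55°  ·
  (1,3): δ = 80.37°  ·
  (1,4): δ = 33.28°  ✓
  (1,5): δ = 29.87°  ✓
  (1,6): δ = 81.66°  ·
  (2,3): δ = 138.82°  ·
  (2,4): δ = 91.73°  ·
  (2,5): δ = 28.58°  ✓
  (2,6): δ = 23.21°  ✓
  (3,4): δ = 132.91°  ·
  (3,5): δ = 69.75°  ✓
  (3,6): δ = 17.97°  ✓
  (4,5): δ = 116.84°  ·
  (4,6): δ = 65.06°  ✓
  (5,6): δ = 128.21°  ·
antipodal pairs: 10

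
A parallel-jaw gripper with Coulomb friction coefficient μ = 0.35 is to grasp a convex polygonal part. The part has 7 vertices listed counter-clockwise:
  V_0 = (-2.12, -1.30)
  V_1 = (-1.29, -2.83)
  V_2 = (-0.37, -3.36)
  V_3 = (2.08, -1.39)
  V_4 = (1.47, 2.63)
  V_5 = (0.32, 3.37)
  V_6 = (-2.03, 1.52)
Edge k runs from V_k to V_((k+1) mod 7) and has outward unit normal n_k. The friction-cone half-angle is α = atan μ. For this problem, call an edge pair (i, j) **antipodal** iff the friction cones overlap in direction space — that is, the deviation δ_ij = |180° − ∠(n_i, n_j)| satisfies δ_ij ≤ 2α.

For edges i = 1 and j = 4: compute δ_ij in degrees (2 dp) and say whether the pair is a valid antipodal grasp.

δ = 2.81°, valid

α = atan 0.35 = 19.29°;  2α = 38.58°
edge 1: e_1 = (+0.92, -0.53);  n_1 = (-0.4992, -0.8665)
edge 4: e_4 = (-1.15, +0.74);  n_4 = (+0.5411, +0.8409)
∠(n_1, n_4) = 177.19°
δ = |180° − 177.19°| = 2.81°
2.81° ≤ 2α = 38.58°  →  valid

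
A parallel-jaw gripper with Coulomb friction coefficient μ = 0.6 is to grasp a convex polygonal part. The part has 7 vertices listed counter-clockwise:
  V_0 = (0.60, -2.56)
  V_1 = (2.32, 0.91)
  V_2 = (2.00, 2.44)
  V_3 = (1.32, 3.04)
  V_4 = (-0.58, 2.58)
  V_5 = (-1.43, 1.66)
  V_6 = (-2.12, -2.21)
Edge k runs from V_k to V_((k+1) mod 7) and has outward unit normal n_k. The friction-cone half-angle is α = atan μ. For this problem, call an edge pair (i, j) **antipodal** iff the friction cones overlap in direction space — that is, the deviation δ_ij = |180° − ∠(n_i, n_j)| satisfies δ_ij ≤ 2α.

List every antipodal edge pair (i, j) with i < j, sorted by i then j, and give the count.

α = atan 0.6 = 30.96°;  2α = 61.93°
n_0 = (+0.8960, -0.4441)
n_1 = (+0.9788, +0.2047)
n_2 = (+0.6616, +0.7498)
n_3 = (-0.2353, +0.9719)
n_4 = (-0.7345, +0.6786)
n_5 = (-0.9845, +0.1755)
n_6 = (-0.1276, -0.9918)
  (0,1): δ = 141.82°  ·
  (0,2): δ = 105.06°  ·
  (0,3): δ = 50.02°  ✓
  (0,4): δ = 16.37°  ✓
  (0,5): δ = 16.26°  ✓
  (0,6): δ = 109.03°  ·
  (1,2): δ = 143.24°  ·
  (1,3): δ = 88.20°  ·
  (1,4): δ = 54.55°  ✓
  (1,5): δ = 21.92°  ✓
  (1,6): δ = 70.85°  ·
  (2,3): δ = 124.97°  ·
  (2,4): δ = 91.31°  ·
  (2,5): δ = 58.69°  ✓
  (2,6): δ = 34.09°  ✓
  (3,4): δ = 146.34°  ·
  (3,5): δ = 113.72°  ·
  (3,6): δ = 20.94°  ✓
  (4,5): δ = 147.37°  ·
  (4,6): δ = 54.60°  ✓
  (5,6): δ = 87.22°  ·
antipodal pairs: 9

count = 9; pairs: (0,3), (0,4), (0,5), (1,4), (1,5), (2,5), (2,6), (3,6), (4,6)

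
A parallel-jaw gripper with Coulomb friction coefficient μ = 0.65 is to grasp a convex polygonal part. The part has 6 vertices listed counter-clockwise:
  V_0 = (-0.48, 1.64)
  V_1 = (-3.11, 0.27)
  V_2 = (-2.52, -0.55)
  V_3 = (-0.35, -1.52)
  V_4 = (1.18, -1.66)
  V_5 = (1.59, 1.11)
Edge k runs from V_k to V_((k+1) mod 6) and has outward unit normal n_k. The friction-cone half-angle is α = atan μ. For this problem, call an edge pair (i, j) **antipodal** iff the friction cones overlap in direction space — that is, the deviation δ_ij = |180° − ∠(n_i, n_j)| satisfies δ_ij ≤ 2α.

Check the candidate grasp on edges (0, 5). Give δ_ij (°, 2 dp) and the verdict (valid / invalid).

α = atan 0.65 = 33.02°;  2α = 66.05°
edge 0: e_0 = (-2.63, -1.37);  n_0 = (-0.4620, +0.8869)
edge 5: e_5 = (-2.07, +0.53);  n_5 = (+0.2480, +0.9688)
∠(n_0, n_5) = 41.88°
δ = |180° − 41.88°| = 138.12°
138.12° > 2α = 66.05°  →  invalid

δ = 138.12°, invalid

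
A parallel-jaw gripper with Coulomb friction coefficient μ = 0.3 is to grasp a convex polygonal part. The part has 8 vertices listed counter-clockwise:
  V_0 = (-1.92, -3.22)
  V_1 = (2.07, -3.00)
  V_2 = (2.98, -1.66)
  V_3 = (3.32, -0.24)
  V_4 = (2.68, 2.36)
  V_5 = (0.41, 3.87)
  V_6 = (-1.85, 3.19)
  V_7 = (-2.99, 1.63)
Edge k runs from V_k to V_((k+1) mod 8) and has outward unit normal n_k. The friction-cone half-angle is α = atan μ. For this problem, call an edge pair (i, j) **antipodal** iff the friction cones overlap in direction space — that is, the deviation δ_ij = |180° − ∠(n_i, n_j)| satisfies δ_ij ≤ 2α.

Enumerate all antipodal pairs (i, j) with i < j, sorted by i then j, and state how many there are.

count = 5; pairs: (0,5), (1,6), (2,6), (2,7), (3,7)

α = atan 0.3 = 16.70°;  2α = 33.40°
n_0 = (+0.0551, -0.9985)
n_1 = (+0.8273, -0.5618)
n_2 = (+0.9725, -0.2329)
n_3 = (+0.9710, +0.2390)
n_4 = (+0.5539, +0.8326)
n_5 = (-0.2881, +0.9576)
n_6 = (-0.8074, +0.5900)
n_7 = (-0.9765, -0.2154)
  (0,1): δ = 127.34°  ·
  (0,2): δ = 106.62°  ·
  (0,3): δ = 79.33°  ·
  (0,4): δ = 36.79°  ·
  (0,5): δ = 13.59°  ✓
  (0,6): δ = 50.69°  ·
  (0,7): δ = 99.29°  ·
  (1,2): δ = 159.28°  ·
  (1,3): δ = 131.99°  ·
  (1,4): δ = 89.45°  ·
  (1,5): δ = 39.07°  ·
  (1,6): δ = 1.98°  ✓
  (1,7): δ = 46.62°  ·
  (2,3): δ = 152.71°  ·
  (2,4): δ = 110.17°  ·
  (2,5): δ = 59.79°  ·
  (2,6): δ = 22.69°  ✓
  (2,7): δ = 25.91°  ✓
  (3,4): δ = 137.46°  ·
  (3,5): δ = 87.08°  ·
  (3,6): δ = 49.99°  ·
  (3,7): δ = 1.39°  ✓
  (4,5): δ = 129.62°  ·
  (4,6): δ = 92.53°  ·
  (4,7): δ = 43.93°  ·
  (5,6): δ = 142.90°  ·
  (5,7): δ = 94.30°  ·
  (6,7): δ = 131.40°  ·
antipodal pairs: 5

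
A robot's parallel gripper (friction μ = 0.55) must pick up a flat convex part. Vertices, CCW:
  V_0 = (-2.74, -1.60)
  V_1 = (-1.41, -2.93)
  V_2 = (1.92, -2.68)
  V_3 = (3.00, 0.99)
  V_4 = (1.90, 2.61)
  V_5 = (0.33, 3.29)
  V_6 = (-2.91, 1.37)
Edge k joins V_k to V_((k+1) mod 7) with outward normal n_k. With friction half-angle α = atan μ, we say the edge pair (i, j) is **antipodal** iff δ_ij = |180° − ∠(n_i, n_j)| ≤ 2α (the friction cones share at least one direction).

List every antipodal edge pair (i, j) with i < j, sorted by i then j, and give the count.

α = atan 0.55 = 28.81°;  2α = 57.62°
n_0 = (-0.7071, -0.7071)
n_1 = (+0.0749, -0.9972)
n_2 = (+0.9593, -0.2823)
n_3 = (+0.8273, +0.5618)
n_4 = (+0.3974, +0.9176)
n_5 = (-0.5098, +0.8603)
n_6 = (-0.9984, -0.0571)
  (0,1): δ = 130.71°  ·
  (0,2): δ = 61.40°  ·
  (0,3): δ = 10.82°  ✓
  (0,4): δ = 21.58°  ✓
  (0,5): δ = 75.65°  ·
  (0,6): δ = 138.28°  ·
  (1,2): δ = 110.69°  ·
  (1,3): δ = 60.12°  ·
  (1,4): δ = 27.71°  ✓
  (1,5): δ = 26.36°  ✓
  (1,6): δ = 88.98°  ·
  (2,3): δ = 129.43°  ·
  (2,4): δ = 97.02°  ·
  (2,5): δ = 42.95°  ✓
  (2,6): δ = 19.67°  ✓
  (3,4): δ = 147.60°  ·
  (3,5): δ = 93.53°  ·
  (3,6): δ = 30.90°  ✓
  (4,5): δ = 125.93°  ·
  (4,6): δ = 63.31°  ·
  (5,6): δ = 117.37°  ·
antipodal pairs: 7

count = 7; pairs: (0,3), (0,4), (1,4), (1,5), (2,5), (2,6), (3,6)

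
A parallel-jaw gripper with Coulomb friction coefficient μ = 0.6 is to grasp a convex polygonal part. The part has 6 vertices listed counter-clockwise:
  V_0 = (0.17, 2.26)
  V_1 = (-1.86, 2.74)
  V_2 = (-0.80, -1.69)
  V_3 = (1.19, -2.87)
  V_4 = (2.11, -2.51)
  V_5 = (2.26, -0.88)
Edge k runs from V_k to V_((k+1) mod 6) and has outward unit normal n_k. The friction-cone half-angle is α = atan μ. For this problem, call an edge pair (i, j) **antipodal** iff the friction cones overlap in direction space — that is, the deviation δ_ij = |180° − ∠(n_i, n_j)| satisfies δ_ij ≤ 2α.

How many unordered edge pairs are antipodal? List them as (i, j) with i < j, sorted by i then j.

α = atan 0.6 = 30.96°;  2α = 61.93°
n_0 = (+0.2301, +0.9732)
n_1 = (-0.9725, -0.2327)
n_2 = (-0.5100, -0.8602)
n_3 = (+0.3644, -0.9312)
n_4 = (+0.9958, -0.0916)
n_5 = (+0.8325, +0.5541)
  (0,1): δ = 63.24°  ·
  (0,2): δ = 17.36°  ✓
  (0,3): δ = 34.67°  ✓
  (0,4): δ = 98.05°  ·
  (0,5): δ = 136.95°  ·
  (1,2): δ = 134.12°  ·
  (1,3): δ = 82.09°  ·
  (1,4): δ = 18.71°  ✓
  (1,5): δ = 20.19°  ✓
  (2,3): δ = 127.96°  ·
  (2,4): δ = 64.59°  ·
  (2,5): δ = 25.69°  ✓
  (3,4): δ = 116.63°  ·
  (3,5): δ = 77.72°  ·
  (4,5): δ = 141.09°  ·
antipodal pairs: 5

count = 5; pairs: (0,2), (0,3), (1,4), (1,5), (2,5)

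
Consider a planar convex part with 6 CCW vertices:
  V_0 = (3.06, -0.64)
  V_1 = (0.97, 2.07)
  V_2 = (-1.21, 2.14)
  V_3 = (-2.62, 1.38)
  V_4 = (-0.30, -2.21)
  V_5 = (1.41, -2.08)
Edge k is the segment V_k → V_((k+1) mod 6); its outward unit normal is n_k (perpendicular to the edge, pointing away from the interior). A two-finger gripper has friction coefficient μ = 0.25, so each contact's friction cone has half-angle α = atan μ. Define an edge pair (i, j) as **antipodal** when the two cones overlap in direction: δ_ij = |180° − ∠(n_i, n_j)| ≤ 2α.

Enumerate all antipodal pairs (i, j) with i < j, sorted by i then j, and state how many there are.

count = 4; pairs: (0,3), (1,4), (2,4), (2,5)

α = atan 0.25 = 14.04°;  2α = 28.07°
n_0 = (+0.7919, +0.6107)
n_1 = (+0.0321, +0.9995)
n_2 = (-0.4745, +0.8803)
n_3 = (-0.8399, -0.5428)
n_4 = (+0.0758, -0.9971)
n_5 = (+0.6575, -0.7534)
  (0,1): δ = 129.48°  ·
  (0,2): δ = 99.32°  ·
  (0,3): δ = 4.77°  ✓
  (0,4): δ = 56.71°  ·
  (0,5): δ = 93.47°  ·
  (1,2): δ = 149.84°  ·
  (1,3): δ = 55.29°  ·
  (1,4): δ = 6.19°  ✓
  (1,5): δ = 42.95°  ·
  (2,3): δ = 85.45°  ·
  (2,4): δ = 23.98°  ✓
  (2,5): δ = 12.79°  ✓
  (3,4): δ = 118.52°  ·
  (3,5): δ = 81.76°  ·
  (4,5): δ = 143.24°  ·
antipodal pairs: 4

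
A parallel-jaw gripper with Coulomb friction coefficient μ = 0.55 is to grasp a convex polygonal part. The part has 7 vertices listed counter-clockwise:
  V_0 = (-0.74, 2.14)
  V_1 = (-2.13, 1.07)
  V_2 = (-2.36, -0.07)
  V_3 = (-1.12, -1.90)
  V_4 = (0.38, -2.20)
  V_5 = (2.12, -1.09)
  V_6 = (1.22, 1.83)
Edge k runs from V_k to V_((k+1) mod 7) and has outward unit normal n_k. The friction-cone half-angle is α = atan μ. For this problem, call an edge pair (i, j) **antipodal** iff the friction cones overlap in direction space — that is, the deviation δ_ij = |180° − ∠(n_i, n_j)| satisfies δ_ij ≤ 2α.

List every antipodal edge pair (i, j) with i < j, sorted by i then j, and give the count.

α = atan 0.55 = 28.81°;  2α = 57.62°
n_0 = (-0.6100, +0.7924)
n_1 = (-0.9802, +0.1978)
n_2 = (-0.8279, -0.5609)
n_3 = (-0.1961, -0.9806)
n_4 = (+0.5378, -0.8431)
n_5 = (+0.9556, +0.2945)
n_6 = (+0.1562, +0.9877)
  (0,1): δ = 139.00°  ·
  (0,2): δ = 93.47°  ·
  (0,3): δ = 48.90°  ✓
  (0,4): δ = 5.05°  ✓
  (0,5): δ = 69.54°  ·
  (0,6): δ = 133.42°  ·
  (1,2): δ = 134.47°  ·
  (1,3): δ = 89.90°  ·
  (1,4): δ = 46.06°  ✓
  (1,5): δ = 28.54°  ✓
  (1,6): δ = 92.42°  ·
  (2,3): δ = 135.43°  ·
  (2,4): δ = 91.59°  ·
  (2,5): δ = 16.99°  ✓
  (2,6): δ = 46.89°  ✓
  (3,4): δ = 136.16°  ·
  (3,5): δ = 61.56°  ·
  (3,6): δ = 2.32°  ✓
  (4,5): δ = 105.40°  ·
  (4,6): δ = 41.52°  ✓
  (5,6): δ = 116.12°  ·
antipodal pairs: 8

count = 8; pairs: (0,3), (0,4), (1,4), (1,5), (2,5), (2,6), (3,6), (4,6)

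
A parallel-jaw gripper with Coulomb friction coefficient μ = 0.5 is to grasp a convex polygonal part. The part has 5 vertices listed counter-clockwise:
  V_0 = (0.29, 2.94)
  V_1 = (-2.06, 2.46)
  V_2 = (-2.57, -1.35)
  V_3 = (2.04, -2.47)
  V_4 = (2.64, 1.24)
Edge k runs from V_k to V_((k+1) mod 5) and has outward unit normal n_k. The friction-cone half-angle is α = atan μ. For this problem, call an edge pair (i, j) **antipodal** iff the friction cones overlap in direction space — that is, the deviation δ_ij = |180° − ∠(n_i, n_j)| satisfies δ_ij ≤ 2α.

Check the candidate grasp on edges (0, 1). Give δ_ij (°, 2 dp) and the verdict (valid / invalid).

α = atan 0.5 = 26.57°;  2α = 53.13°
edge 0: e_0 = (-2.35, -0.48);  n_0 = (-0.2001, +0.9798)
edge 1: e_1 = (-0.51, -3.81);  n_1 = (-0.9912, +0.1327)
∠(n_0, n_1) = 70.83°
δ = |180° − 70.83°| = 109.17°
109.17° > 2α = 53.13°  →  invalid

δ = 109.17°, invalid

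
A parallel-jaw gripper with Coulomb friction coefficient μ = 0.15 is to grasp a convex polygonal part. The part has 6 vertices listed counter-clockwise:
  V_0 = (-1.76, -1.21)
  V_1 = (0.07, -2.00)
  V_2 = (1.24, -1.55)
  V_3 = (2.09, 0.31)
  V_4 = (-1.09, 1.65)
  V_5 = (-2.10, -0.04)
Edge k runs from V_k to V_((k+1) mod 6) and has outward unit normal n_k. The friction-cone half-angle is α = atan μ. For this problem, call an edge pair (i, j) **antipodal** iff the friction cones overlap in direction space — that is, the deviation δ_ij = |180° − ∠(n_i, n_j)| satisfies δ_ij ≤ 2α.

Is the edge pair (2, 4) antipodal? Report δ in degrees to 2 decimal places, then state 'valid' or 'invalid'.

δ = 6.30°, valid

α = atan 0.15 = 8.53°;  2α = 17.06°
edge 2: e_2 = (+0.85, +1.86);  n_2 = (+0.9095, -0.4156)
edge 4: e_4 = (-1.01, -1.69);  n_4 = (-0.8584, +0.5130)
∠(n_2, n_4) = 173.70°
δ = |180° − 173.70°| = 6.30°
6.30° ≤ 2α = 17.06°  →  valid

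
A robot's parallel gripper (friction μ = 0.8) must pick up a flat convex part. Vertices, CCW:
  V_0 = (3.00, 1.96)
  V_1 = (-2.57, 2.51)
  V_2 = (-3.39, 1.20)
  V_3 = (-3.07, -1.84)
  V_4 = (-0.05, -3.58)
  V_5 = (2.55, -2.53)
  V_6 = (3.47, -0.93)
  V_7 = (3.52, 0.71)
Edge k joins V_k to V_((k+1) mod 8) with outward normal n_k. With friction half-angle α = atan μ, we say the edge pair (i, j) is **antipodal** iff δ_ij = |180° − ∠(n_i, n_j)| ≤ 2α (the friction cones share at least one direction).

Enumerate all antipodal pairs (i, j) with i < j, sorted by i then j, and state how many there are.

count = 13; pairs: (0,3), (0,4), (0,5), (1,4), (1,5), (1,6), (1,7), (2,4), (2,5), (2,6), (2,7), (3,6), (3,7)

α = atan 0.8 = 38.66°;  2α = 77.32°
n_0 = (+0.0983, +0.9952)
n_1 = (-0.8476, +0.5306)
n_2 = (-0.9945, -0.1047)
n_3 = (-0.4992, -0.8665)
n_4 = (+0.3745, -0.9272)
n_5 = (+0.8669, -0.4985)
n_6 = (+0.9995, -0.0305)
n_7 = (+0.9233, +0.3841)
  (0,1): δ = 116.41°  ·
  (0,2): δ = 78.35°  ·
  (0,3): δ = 24.31°  ✓
  (0,4): δ = 27.63°  ✓
  (0,5): δ = 65.74°  ✓
  (0,6): δ = 93.89°  ·
  (0,7): δ = 118.23°  ·
  (1,2): δ = 141.95°  ·
  (1,3): δ = 87.90°  ·
  (1,4): δ = 35.96°  ✓
  (1,5): δ = 2.15°  ✓
  (1,6): δ = 30.30°  ✓
  (1,7): δ = 54.63°  ✓
  (2,3): δ = 125.96°  ·
  (2,4): δ = 74.02°  ✓
  (2,5): δ = 35.91°  ✓
  (2,6): δ = 7.76°  ✓
  (2,7): δ = 16.58°  ✓
  (3,4): δ = 128.06°  ·
  (3,5): δ = 89.95°  ·
  (3,6): δ = 61.80°  ✓
  (3,7): δ = 37.46°  ✓
  (4,5): δ = 141.89°  ·
  (4,6): δ = 113.74°  ·
  (4,7): δ = 89.40°  ·
  (5,6): δ = 151.85°  ·
  (5,7): δ = 127.51°  ·
  (6,7): δ = 155.67°  ·
antipodal pairs: 13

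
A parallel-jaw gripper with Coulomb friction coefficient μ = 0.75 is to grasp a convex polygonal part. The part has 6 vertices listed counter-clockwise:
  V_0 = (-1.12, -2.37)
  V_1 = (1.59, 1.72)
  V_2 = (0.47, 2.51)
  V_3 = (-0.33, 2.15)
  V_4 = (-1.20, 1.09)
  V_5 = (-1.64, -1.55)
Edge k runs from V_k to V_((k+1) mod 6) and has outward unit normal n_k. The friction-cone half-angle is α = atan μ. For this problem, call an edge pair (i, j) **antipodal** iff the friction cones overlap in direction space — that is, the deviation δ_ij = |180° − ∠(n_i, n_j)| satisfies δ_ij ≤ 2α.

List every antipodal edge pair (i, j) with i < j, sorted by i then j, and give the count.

count = 6; pairs: (0,2), (0,3), (0,4), (0,5), (1,4), (1,5)

α = atan 0.75 = 36.87°;  2α = 73.74°
n_0 = (+0.8336, -0.5523)
n_1 = (+0.5764, +0.8172)
n_2 = (-0.4104, +0.9119)
n_3 = (-0.7730, +0.6344)
n_4 = (-0.9864, +0.1644)
n_5 = (-0.8445, -0.5355)
  (0,1): δ = 91.67°  ·
  (0,2): δ = 32.24°  ✓
  (0,3): δ = 5.85°  ✓
  (0,4): δ = 24.07°  ✓
  (0,5): δ = 65.91°  ✓
  (1,2): δ = 120.57°  ·
  (1,3): δ = 94.18°  ·
  (1,4): δ = 64.26°  ✓
  (1,5): δ = 22.42°  ✓
  (2,3): δ = 153.61°  ·
  (2,4): δ = 123.69°  ·
  (2,5): δ = 81.85°  ·
  (3,4): δ = 150.08°  ·
  (3,5): δ = 108.24°  ·
  (4,5): δ = 138.16°  ·
antipodal pairs: 6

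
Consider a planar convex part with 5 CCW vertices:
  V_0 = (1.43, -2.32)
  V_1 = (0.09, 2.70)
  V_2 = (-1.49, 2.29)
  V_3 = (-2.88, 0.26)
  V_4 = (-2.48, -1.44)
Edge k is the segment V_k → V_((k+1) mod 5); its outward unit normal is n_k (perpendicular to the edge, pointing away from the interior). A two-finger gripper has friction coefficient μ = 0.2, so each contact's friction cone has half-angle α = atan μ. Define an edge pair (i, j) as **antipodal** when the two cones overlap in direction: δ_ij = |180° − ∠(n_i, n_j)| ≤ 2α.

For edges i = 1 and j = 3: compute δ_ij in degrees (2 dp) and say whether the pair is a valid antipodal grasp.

α = atan 0.2 = 11.31°;  2α = 22.62°
edge 1: e_1 = (-1.58, -0.41);  n_1 = (-0.2512, +0.9679)
edge 3: e_3 = (+0.40, -1.70);  n_3 = (-0.9734, -0.2290)
∠(n_1, n_3) = 88.69°
δ = |180° − 88.69°| = 91.31°
91.31° > 2α = 22.62°  →  invalid

δ = 91.31°, invalid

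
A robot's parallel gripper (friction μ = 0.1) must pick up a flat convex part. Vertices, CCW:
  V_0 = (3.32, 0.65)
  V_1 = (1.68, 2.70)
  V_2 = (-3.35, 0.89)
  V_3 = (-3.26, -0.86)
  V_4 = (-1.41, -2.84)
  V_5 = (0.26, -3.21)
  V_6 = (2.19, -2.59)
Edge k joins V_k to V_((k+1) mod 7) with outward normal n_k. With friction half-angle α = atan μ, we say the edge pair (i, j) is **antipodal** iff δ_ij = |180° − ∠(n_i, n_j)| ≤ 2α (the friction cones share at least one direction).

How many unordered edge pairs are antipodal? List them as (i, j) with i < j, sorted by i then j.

count = 2; pairs: (0,3), (1,5)

α = atan 0.1 = 5.71°;  2α = 11.42°
n_0 = (+0.7809, +0.6247)
n_1 = (-0.3386, +0.9409)
n_2 = (-0.9987, -0.0514)
n_3 = (-0.7307, -0.6827)
n_4 = (-0.2163, -0.9763)
n_5 = (+0.3058, -0.9521)
n_6 = (+0.9442, -0.3293)
  (0,1): δ = 108.87°  ·
  (0,2): δ = 35.72°  ·
  (0,3): δ = 4.40°  ✓
  (0,4): δ = 38.85°  ·
  (0,5): δ = 69.15°  ·
  (0,6): δ = 122.11°  ·
  (1,2): δ = 106.85°  ·
  (1,3): δ = 66.73°  ·
  (1,4): δ = 32.28°  ·
  (1,5): δ = 1.98°  ✓
  (1,6): δ = 50.98°  ·
  (2,3): δ = 139.89°  ·
  (2,4): δ = 105.44°  ·
  (2,5): δ = 75.13°  ·
  (2,6): δ = 22.17°  ·
  (3,4): δ = 145.55°  ·
  (3,5): δ = 115.25°  ·
  (3,6): δ = 62.28°  ·
  (4,5): δ = 149.70°  ·
  (4,6): δ = 96.73°  ·
  (5,6): δ = 127.04°  ·
antipodal pairs: 2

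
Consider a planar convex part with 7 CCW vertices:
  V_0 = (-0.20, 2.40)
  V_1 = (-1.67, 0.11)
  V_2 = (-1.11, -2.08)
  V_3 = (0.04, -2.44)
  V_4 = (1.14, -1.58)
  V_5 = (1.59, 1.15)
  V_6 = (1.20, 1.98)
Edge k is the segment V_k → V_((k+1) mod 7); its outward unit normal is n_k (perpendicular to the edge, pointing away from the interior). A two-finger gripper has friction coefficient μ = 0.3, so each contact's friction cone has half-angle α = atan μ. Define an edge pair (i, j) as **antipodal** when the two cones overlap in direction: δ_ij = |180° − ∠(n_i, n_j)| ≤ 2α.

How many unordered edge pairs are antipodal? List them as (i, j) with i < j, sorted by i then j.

α = atan 0.3 = 16.70°;  2α = 33.40°
n_0 = (-0.8415, +0.5402)
n_1 = (-0.9688, -0.2477)
n_2 = (-0.2987, -0.9543)
n_3 = (+0.6159, -0.7878)
n_4 = (+0.9867, -0.1626)
n_5 = (+0.9051, +0.4253)
n_6 = (+0.2873, +0.9578)
  (0,1): δ = 132.96°  ·
  (0,2): δ = 74.69°  ·
  (0,3): δ = 19.28°  ✓
  (0,4): δ = 23.34°  ✓
  (0,5): δ = 57.87°  ·
  (0,6): δ = 106.00°  ·
  (1,2): δ = 121.73°  ·
  (1,3): δ = 66.32°  ·
  (1,4): δ = 23.70°  ✓
  (1,5): δ = 10.82°  ✓
  (1,6): δ = 58.96°  ·
  (2,3): δ = 124.60°  ·
  (2,4): δ = 81.98°  ·
  (2,5): δ = 47.45°  ·
  (2,6): δ = 0.68°  ✓
  (3,4): δ = 137.38°  ·
  (3,5): δ = 102.85°  ·
  (3,6): δ = 54.72°  ·
  (4,5): δ = 145.47°  ·
  (4,6): δ = 97.34°  ·
  (5,6): δ = 131.87°  ·
antipodal pairs: 5

count = 5; pairs: (0,3), (0,4), (1,4), (1,5), (2,6)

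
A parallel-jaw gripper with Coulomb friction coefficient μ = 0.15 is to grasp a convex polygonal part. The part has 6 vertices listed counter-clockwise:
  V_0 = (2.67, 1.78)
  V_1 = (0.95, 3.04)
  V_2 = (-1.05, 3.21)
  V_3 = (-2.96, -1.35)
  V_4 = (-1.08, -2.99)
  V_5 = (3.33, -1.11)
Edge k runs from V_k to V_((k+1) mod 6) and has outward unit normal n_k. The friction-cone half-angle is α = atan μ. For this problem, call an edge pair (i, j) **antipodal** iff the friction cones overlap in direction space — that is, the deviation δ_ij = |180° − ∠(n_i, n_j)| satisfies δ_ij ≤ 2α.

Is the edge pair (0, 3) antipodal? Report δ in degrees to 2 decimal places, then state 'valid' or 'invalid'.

δ = 4.87°, valid

α = atan 0.15 = 8.53°;  2α = 17.06°
edge 0: e_0 = (-1.72, +1.26);  n_0 = (+0.5910, +0.8067)
edge 3: e_3 = (+1.88, -1.64);  n_3 = (-0.6574, -0.7536)
∠(n_0, n_3) = 175.13°
δ = |180° − 175.13°| = 4.87°
4.87° ≤ 2α = 17.06°  →  valid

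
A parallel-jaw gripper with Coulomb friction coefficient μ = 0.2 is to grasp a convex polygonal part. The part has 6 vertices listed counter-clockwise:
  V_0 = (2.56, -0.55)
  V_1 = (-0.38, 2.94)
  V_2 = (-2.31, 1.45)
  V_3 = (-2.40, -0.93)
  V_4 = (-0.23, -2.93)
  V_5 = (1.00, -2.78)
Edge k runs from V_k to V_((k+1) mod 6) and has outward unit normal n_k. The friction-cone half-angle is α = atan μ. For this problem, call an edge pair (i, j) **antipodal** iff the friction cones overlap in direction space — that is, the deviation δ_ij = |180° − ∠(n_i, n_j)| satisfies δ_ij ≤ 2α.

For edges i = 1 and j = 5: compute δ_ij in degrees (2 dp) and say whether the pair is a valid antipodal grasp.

δ = 17.36°, valid

α = atan 0.2 = 11.31°;  2α = 22.62°
edge 1: e_1 = (-1.93, -1.49);  n_1 = (-0.6111, +0.7916)
edge 5: e_5 = (+1.56, +2.23);  n_5 = (+0.8194, -0.5732)
∠(n_1, n_5) = 162.64°
δ = |180° − 162.64°| = 17.36°
17.36° ≤ 2α = 22.62°  →  valid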